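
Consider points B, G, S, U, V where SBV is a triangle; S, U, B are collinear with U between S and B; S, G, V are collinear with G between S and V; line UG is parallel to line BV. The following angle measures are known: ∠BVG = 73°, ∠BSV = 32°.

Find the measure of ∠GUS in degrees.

1. ∠BVS = 73°  [G on ray VS]
2. ∠SBV = 75°  [△SBV]
3. ∠GUS = 75°  [UG∥BV, corresponding at U]

∠GUS = 75°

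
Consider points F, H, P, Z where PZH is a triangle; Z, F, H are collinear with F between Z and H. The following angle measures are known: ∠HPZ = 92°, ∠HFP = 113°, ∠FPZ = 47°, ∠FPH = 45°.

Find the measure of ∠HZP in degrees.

∠HZP = 66°

1. ∠PFZ = 67°  [linear pair at F on ZH]
2. ∠FZP = 66°  [△PZF]
3. ∠HZP = 66°  [F on ray ZH]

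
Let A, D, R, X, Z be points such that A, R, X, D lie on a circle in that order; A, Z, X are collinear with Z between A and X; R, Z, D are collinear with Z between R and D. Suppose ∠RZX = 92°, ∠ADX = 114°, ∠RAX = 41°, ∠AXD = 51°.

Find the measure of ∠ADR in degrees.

∠ADR = 73°

1. ∠AZD = 92°  [vertical angles at Z]
2. ∠DAX = 15°  [△AXD]
3. ∠ADR = 73°  [△AZD]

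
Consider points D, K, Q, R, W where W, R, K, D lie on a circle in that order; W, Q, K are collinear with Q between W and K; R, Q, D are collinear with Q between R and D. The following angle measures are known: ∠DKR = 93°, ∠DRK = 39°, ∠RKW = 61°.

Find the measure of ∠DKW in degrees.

1. ∠DWR = 87°  [cyclic WRKD, opposite ∠W+∠K]
2. ∠RDW = 61°  [same arc WR]
3. ∠DRW = 32°  [△WRD]
4. ∠DKW = 32°  [same arc WD]

∠DKW = 32°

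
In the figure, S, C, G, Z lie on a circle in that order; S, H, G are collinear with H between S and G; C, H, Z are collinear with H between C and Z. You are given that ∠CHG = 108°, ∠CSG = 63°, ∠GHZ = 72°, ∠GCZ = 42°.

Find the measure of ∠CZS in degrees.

1. ∠SHZ = 108°  [vertical angles at H]
2. ∠GSZ = 42°  [same arc GZ]
3. ∠CZS = 30°  [△SHZ]

∠CZS = 30°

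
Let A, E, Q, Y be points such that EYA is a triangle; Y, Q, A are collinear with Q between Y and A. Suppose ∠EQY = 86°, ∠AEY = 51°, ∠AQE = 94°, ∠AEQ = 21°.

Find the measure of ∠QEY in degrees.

∠QEY = 30°

1. ∠EAQ = 65°  [△EQA]
2. ∠EAY = 65°  [Q on ray AY]
3. ∠AYE = 64°  [△EYA]
4. ∠EYQ = 64°  [Q on ray YA]
5. ∠QEY = 30°  [△EYQ]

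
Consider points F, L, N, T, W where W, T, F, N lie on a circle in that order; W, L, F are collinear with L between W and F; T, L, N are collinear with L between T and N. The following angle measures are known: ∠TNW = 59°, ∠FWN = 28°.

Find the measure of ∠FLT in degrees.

∠FLT = 93°

1. ∠TFW = 59°  [same arc WT]
2. ∠FTN = 28°  [same arc FN]
3. ∠FLT = 93°  [△TLF]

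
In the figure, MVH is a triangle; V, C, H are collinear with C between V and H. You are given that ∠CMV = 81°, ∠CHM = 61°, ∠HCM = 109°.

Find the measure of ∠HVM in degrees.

1. ∠MCV = 71°  [linear pair at C on VH]
2. ∠CVM = 28°  [△MVC]
3. ∠HVM = 28°  [C on ray VH]

∠HVM = 28°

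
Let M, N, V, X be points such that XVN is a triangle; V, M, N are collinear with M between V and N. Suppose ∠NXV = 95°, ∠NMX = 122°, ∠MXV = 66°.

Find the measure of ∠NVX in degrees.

1. ∠VMX = 58°  [linear pair at M on VN]
2. ∠MVX = 56°  [△XVM]
3. ∠NVX = 56°  [M on ray VN]

∠NVX = 56°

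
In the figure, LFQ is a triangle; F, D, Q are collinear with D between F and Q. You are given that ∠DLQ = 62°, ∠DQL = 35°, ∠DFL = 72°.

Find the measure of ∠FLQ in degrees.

1. ∠FQL = 35°  [D on ray QF]
2. ∠LFQ = 72°  [D on ray FQ]
3. ∠FLQ = 73°  [△LFQ]

∠FLQ = 73°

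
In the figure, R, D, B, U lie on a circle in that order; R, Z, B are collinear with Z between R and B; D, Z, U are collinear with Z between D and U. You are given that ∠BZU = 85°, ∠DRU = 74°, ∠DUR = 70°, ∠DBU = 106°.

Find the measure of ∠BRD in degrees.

∠BRD = 59°

1. ∠DZR = 85°  [vertical angles at Z]
2. ∠RDU = 36°  [△RDU]
3. ∠BRD = 59°  [△RZD]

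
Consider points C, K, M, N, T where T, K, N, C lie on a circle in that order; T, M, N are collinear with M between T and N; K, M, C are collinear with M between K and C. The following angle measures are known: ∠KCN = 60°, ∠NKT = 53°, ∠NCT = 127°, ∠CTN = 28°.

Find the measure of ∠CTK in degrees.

∠CTK = 88°

1. ∠KTN = 60°  [same arc KN]
2. ∠KNT = 67°  [△TKN]
3. ∠CNT = 25°  [△TNC]
4. ∠KCT = 67°  [same arc TK]
5. ∠CKT = 25°  [same arc TC]
6. ∠CTK = 88°  [△TKC]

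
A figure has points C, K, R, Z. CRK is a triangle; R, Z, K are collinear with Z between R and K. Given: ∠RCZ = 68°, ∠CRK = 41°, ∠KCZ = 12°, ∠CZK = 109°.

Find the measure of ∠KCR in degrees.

1. ∠CKZ = 59°  [△CZK]
2. ∠CKR = 59°  [Z on ray KR]
3. ∠KCR = 80°  [△CRK]

∠KCR = 80°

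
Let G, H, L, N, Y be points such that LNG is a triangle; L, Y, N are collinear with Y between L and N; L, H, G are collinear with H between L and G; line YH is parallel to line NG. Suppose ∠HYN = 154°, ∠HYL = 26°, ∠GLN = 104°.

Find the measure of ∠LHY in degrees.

1. ∠GNL = 26°  [YH∥NG, corresponding at Y]
2. ∠LGN = 50°  [△LNG]
3. ∠LHY = 50°  [YH∥NG, corresponding at H]

∠LHY = 50°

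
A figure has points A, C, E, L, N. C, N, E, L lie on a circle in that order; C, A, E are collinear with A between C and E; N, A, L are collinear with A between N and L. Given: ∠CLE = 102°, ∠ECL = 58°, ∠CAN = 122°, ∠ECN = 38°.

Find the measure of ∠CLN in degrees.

∠CLN = 64°

1. ∠CNE = 78°  [cyclic CNEL, opposite ∠N+∠L]
2. ∠CEN = 64°  [△CNE]
3. ∠CLN = 64°  [same arc CN]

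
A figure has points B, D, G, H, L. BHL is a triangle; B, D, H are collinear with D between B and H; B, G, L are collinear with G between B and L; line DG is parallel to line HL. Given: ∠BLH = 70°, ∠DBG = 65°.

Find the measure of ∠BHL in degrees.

1. ∠BGD = 70°  [DG∥HL, corresponding at G]
2. ∠BDG = 45°  [△BDG]
3. ∠BHL = 45°  [DG∥HL, corresponding at D]

∠BHL = 45°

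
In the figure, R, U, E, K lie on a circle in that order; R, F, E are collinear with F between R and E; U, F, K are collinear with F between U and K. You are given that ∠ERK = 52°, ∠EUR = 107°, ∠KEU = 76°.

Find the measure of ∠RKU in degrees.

∠RKU = 21°

1. ∠EKR = 73°  [cyclic RUEK, opposite ∠U+∠K]
2. ∠KRU = 104°  [cyclic RUEK, opposite ∠R+∠E]
3. ∠KER = 55°  [△REK]
4. ∠KUR = 55°  [same arc RK]
5. ∠RKU = 21°  [△RUK]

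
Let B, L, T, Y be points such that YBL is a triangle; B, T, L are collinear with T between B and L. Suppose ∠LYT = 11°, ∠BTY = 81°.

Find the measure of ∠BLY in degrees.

1. ∠LTY = 99°  [linear pair at T on BL]
2. ∠TLY = 70°  [△YTL]
3. ∠BLY = 70°  [T on ray LB]

∠BLY = 70°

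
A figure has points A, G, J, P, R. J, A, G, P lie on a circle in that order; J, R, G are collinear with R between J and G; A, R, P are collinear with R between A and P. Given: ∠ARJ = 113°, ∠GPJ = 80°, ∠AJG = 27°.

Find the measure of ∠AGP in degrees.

1. ∠ARG = 67°  [linear pair at R on JG]
2. ∠GAJ = 100°  [cyclic JAGP, opposite ∠A+∠P]
3. ∠APG = 27°  [same arc AG]
4. ∠AGJ = 53°  [△JAG]
5. ∠GAP = 60°  [△ARG]
6. ∠AGP = 93°  [△AGP]

∠AGP = 93°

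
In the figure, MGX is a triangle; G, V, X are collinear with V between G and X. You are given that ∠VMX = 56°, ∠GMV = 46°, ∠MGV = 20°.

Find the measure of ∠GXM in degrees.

1. ∠GVM = 114°  [△MGV]
2. ∠MVX = 66°  [linear pair at V on GX]
3. ∠MXV = 58°  [△MVX]
4. ∠GXM = 58°  [V on ray XG]

∠GXM = 58°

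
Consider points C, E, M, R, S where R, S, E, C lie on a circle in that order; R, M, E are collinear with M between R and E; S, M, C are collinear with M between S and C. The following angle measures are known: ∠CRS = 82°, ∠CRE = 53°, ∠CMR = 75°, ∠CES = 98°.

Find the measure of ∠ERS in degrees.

1. ∠CSE = 53°  [same arc EC]
2. ∠ECS = 29°  [△SEC]
3. ∠ERS = 29°  [same arc SE]

∠ERS = 29°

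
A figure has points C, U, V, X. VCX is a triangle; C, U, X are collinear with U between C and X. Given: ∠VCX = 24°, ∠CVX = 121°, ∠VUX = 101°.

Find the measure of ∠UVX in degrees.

∠UVX = 44°

1. ∠CXV = 35°  [△VCX]
2. ∠UXV = 35°  [U on ray XC]
3. ∠UVX = 44°  [△VUX]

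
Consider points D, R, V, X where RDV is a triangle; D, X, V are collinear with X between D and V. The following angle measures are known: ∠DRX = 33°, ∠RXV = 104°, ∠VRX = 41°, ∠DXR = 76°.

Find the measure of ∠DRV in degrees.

∠DRV = 74°

1. ∠RDX = 71°  [△RDX]
2. ∠RVX = 35°  [△RXV]
3. ∠RDV = 71°  [X on ray DV]
4. ∠DVR = 35°  [X on ray VD]
5. ∠DRV = 74°  [△RDV]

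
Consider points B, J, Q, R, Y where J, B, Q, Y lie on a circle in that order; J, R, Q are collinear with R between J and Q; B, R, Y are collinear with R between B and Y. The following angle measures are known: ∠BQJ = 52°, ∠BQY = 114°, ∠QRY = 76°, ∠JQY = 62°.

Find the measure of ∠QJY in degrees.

∠QJY = 24°

1. ∠BYJ = 52°  [same arc JB]
2. ∠JRY = 104°  [linear pair at R on JQ]
3. ∠QJY = 24°  [△JRY]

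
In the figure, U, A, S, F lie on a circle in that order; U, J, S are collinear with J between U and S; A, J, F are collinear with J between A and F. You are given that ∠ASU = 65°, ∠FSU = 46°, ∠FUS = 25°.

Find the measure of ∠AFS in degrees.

∠AFS = 44°

1. ∠AFU = 65°  [same arc UA]
2. ∠FJU = 90°  [△UJF]
3. ∠FJS = 90°  [linear pair at J on US]
4. ∠AFS = 44°  [△SJF]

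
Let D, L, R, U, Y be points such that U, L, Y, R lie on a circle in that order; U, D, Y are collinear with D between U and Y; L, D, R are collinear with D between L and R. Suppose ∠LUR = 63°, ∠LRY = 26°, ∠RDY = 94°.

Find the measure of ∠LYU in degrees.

1. ∠LYR = 117°  [cyclic ULYR, opposite ∠U+∠Y]
2. ∠RLY = 37°  [△LYR]
3. ∠LDU = 94°  [vertical angles at D]
4. ∠LDY = 86°  [linear pair at D on UY]
5. ∠LYU = 57°  [△LDY]

∠LYU = 57°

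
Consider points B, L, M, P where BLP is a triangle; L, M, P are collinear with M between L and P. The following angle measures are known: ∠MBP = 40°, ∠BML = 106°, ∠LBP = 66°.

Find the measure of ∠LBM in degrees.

1. ∠BMP = 74°  [linear pair at M on LP]
2. ∠BPM = 66°  [△BMP]
3. ∠BPL = 66°  [M on ray PL]
4. ∠BLP = 48°  [△BLP]
5. ∠BLM = 48°  [M on ray LP]
6. ∠LBM = 26°  [△BLM]

∠LBM = 26°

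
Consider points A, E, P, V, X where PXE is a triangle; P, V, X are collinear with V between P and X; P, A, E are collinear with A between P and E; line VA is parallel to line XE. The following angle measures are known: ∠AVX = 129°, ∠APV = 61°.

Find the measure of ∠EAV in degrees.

∠EAV = 112°

1. ∠AVP = 51°  [linear pair at V on PX]
2. ∠PAV = 68°  [△PVA]
3. ∠EAV = 112°  [linear pair at A on PE]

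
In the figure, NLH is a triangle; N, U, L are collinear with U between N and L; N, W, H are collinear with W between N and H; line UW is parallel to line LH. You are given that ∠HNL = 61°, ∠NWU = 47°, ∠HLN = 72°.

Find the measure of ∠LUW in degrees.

∠LUW = 108°

1. ∠UNW = 61°  [U on NL, W on NH]
2. ∠NUW = 72°  [△NUW]
3. ∠LUW = 108°  [linear pair at U on NL]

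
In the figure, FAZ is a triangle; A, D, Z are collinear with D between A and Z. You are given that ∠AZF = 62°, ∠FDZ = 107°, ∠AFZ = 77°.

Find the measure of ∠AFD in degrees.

1. ∠FAZ = 41°  [△FAZ]
2. ∠ADF = 73°  [linear pair at D on AZ]
3. ∠DAF = 41°  [D on ray AZ]
4. ∠AFD = 66°  [△FAD]

∠AFD = 66°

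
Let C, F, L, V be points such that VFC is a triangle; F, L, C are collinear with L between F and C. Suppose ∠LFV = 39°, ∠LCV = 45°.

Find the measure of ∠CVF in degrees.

1. ∠CFV = 39°  [L on ray FC]
2. ∠FCV = 45°  [L on ray CF]
3. ∠CVF = 96°  [△VFC]

∠CVF = 96°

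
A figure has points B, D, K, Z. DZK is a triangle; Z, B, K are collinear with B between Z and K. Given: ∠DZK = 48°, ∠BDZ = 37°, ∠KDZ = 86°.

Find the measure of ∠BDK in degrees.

∠BDK = 49°

1. ∠DKZ = 46°  [△DZK]
2. ∠BZD = 48°  [B on ray ZK]
3. ∠DBZ = 95°  [△DZB]
4. ∠BKD = 46°  [B on ray KZ]
5. ∠DBK = 85°  [linear pair at B on ZK]
6. ∠BDK = 49°  [△DBK]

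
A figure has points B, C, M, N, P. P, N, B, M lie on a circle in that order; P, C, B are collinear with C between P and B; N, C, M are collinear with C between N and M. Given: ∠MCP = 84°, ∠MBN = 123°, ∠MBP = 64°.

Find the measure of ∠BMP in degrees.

1. ∠MPN = 57°  [cyclic PNBM, opposite ∠P+∠B]
2. ∠MNP = 64°  [same arc PM]
3. ∠NMP = 59°  [△PNM]
4. ∠BPM = 37°  [△PCM]
5. ∠BMP = 79°  [△PBM]

∠BMP = 79°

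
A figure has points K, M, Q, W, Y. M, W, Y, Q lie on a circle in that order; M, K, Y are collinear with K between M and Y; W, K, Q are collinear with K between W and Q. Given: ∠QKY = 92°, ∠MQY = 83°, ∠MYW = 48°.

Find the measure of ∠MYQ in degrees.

∠MYQ = 53°

1. ∠MKW = 92°  [vertical angles at K]
2. ∠MWY = 97°  [cyclic MWYQ, opposite ∠W+∠Q]
3. ∠WMY = 35°  [△MWY]
4. ∠MWQ = 53°  [△MKW]
5. ∠MYQ = 53°  [same arc MQ]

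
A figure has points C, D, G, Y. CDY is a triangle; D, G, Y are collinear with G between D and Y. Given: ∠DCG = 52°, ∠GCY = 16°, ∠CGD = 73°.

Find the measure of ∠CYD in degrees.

∠CYD = 57°

1. ∠CGY = 107°  [linear pair at G on DY]
2. ∠CYG = 57°  [△CGY]
3. ∠CYD = 57°  [G on ray YD]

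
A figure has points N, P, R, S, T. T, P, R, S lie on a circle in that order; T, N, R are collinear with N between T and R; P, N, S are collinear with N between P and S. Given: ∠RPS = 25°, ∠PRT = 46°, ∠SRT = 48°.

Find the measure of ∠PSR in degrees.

1. ∠PNR = 109°  [△PNR]
2. ∠SPT = 48°  [same arc TS]
3. ∠PNT = 71°  [linear pair at N on TR]
4. ∠PTR = 61°  [△TNP]
5. ∠PSR = 61°  [same arc PR]

∠PSR = 61°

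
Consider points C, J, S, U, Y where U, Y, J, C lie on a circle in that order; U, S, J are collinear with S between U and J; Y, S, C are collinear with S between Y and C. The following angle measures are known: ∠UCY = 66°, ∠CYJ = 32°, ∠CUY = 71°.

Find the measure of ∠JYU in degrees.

∠JYU = 75°

1. ∠CYU = 43°  [△UYC]
2. ∠CUJ = 32°  [same arc JC]
3. ∠CJU = 43°  [same arc UC]
4. ∠JCU = 105°  [△UJC]
5. ∠JYU = 75°  [cyclic UYJC, opposite ∠Y+∠C]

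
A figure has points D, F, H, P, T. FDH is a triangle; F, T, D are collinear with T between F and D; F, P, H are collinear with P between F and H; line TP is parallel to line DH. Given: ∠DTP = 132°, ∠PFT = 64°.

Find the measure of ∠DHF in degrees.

∠DHF = 68°

1. ∠FTP = 48°  [linear pair at T on FD]
2. ∠FPT = 68°  [△FTP]
3. ∠DHF = 68°  [TP∥DH, corresponding at P]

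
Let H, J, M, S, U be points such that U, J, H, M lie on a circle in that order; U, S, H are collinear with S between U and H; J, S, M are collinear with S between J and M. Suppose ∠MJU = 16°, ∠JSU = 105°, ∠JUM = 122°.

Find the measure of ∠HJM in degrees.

1. ∠JMU = 42°  [△UJM]
2. ∠HSJ = 75°  [linear pair at S on UH]
3. ∠JHU = 42°  [same arc UJ]
4. ∠HJM = 63°  [△JSH]

∠HJM = 63°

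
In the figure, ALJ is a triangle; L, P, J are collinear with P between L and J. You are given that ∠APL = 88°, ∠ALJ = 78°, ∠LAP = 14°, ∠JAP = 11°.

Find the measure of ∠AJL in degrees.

1. ∠APJ = 92°  [linear pair at P on LJ]
2. ∠AJP = 77°  [△APJ]
3. ∠AJL = 77°  [P on ray JL]

∠AJL = 77°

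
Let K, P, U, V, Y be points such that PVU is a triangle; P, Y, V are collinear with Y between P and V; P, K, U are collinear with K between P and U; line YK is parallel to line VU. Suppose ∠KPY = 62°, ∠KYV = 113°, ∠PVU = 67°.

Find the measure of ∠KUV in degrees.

1. ∠UPV = 62°  [Y on PV, K on PU]
2. ∠PUV = 51°  [△PVU]
3. ∠KUV = 51°  [K on ray UP]

∠KUV = 51°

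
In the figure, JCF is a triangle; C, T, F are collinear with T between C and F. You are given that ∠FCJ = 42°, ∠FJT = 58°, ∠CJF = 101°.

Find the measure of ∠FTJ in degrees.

∠FTJ = 85°

1. ∠CFJ = 37°  [△JCF]
2. ∠JFT = 37°  [T on ray FC]
3. ∠FTJ = 85°  [△JTF]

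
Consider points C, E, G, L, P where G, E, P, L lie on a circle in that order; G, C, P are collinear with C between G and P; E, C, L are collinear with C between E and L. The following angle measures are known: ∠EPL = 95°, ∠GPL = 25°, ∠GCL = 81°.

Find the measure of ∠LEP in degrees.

1. ∠LCP = 99°  [linear pair at C on GP]
2. ∠ELP = 56°  [△PCL]
3. ∠LEP = 29°  [△EPL]

∠LEP = 29°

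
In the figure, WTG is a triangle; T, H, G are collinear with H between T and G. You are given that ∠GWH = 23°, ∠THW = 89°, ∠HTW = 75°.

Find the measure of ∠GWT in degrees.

1. ∠GHW = 91°  [linear pair at H on TG]
2. ∠GTW = 75°  [H on ray TG]
3. ∠HGW = 66°  [△WHG]
4. ∠TGW = 66°  [H on ray GT]
5. ∠GWT = 39°  [△WTG]

∠GWT = 39°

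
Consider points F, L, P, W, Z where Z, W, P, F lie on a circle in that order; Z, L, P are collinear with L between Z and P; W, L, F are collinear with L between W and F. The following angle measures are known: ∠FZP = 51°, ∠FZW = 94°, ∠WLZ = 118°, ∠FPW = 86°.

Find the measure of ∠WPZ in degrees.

1. ∠FWP = 51°  [same arc PF]
2. ∠PLW = 62°  [linear pair at L on ZP]
3. ∠WPZ = 67°  [△WLP]

∠WPZ = 67°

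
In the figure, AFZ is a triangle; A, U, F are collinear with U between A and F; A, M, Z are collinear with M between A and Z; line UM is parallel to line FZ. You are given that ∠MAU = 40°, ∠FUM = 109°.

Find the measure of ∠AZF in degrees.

∠AZF = 69°

1. ∠AUM = 71°  [linear pair at U on AF]
2. ∠AMU = 69°  [△AUM]
3. ∠AZF = 69°  [UM∥FZ, corresponding at M]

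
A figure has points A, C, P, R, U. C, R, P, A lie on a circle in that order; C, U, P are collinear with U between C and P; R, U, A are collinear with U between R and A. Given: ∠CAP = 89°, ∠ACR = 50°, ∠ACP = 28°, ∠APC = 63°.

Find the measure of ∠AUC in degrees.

∠AUC = 85°

1. ∠ARC = 63°  [same arc CA]
2. ∠CAR = 67°  [△CRA]
3. ∠AUC = 85°  [△CUA]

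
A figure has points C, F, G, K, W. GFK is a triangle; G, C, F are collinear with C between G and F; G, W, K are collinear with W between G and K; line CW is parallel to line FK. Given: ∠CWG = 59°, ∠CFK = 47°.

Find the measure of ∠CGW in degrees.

∠CGW = 74°

1. ∠FKG = 59°  [CW∥FK, corresponding at W]
2. ∠GFK = 47°  [C on ray FG]
3. ∠FGK = 74°  [△GFK]
4. ∠CGW = 74°  [C on GF, W on GK]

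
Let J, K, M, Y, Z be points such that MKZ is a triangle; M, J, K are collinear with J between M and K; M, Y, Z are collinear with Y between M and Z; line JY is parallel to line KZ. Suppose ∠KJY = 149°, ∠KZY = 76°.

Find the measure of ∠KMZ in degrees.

1. ∠MJY = 31°  [linear pair at J on MK]
2. ∠KZM = 76°  [Y on ray ZM]
3. ∠MKZ = 31°  [JY∥KZ, corresponding at J]
4. ∠KMZ = 73°  [△MKZ]

∠KMZ = 73°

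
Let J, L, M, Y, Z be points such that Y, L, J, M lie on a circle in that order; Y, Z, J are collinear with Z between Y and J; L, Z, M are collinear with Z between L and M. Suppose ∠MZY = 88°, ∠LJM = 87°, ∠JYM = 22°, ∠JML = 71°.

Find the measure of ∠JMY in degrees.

1. ∠JZM = 92°  [linear pair at Z on YJ]
2. ∠MJY = 17°  [△JZM]
3. ∠JMY = 141°  [△YJM]

∠JMY = 141°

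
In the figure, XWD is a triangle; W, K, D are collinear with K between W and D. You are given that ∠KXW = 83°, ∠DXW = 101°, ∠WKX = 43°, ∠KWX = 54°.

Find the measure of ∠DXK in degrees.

∠DXK = 18°

1. ∠DKX = 137°  [linear pair at K on WD]
2. ∠DWX = 54°  [K on ray WD]
3. ∠WDX = 25°  [△XWD]
4. ∠KDX = 25°  [K on ray DW]
5. ∠DXK = 18°  [△XKD]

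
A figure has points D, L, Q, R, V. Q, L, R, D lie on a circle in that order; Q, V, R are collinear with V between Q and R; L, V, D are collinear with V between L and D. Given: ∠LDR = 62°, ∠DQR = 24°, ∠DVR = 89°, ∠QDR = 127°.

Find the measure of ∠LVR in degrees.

∠LVR = 91°

1. ∠LQR = 62°  [same arc LR]
2. ∠DLR = 24°  [same arc RD]
3. ∠QLR = 53°  [cyclic QLRD, opposite ∠L+∠D]
4. ∠LRQ = 65°  [△QLR]
5. ∠LVR = 91°  [△LVR]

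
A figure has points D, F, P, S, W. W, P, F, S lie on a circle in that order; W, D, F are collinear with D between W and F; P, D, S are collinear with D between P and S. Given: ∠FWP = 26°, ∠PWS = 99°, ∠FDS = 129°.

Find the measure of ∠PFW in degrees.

∠PFW = 56°

1. ∠FSP = 26°  [same arc PF]
2. ∠PFS = 81°  [cyclic WPFS, opposite ∠W+∠F]
3. ∠PDW = 129°  [vertical angles at D]
4. ∠FPS = 73°  [△PFS]
5. ∠FDP = 51°  [linear pair at D on WF]
6. ∠PFW = 56°  [△PDF]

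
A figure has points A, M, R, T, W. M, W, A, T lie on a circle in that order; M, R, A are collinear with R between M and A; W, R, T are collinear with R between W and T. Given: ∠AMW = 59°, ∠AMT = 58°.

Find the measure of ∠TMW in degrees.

∠TMW = 117°

1. ∠ATW = 59°  [same arc WA]
2. ∠AWT = 58°  [same arc AT]
3. ∠TAW = 63°  [△WAT]
4. ∠TMW = 117°  [cyclic MWAT, opposite ∠M+∠A]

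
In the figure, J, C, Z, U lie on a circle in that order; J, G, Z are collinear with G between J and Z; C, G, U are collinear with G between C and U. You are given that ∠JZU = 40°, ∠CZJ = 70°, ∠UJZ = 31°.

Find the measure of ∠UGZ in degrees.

∠UGZ = 101°

1. ∠CUJ = 70°  [same arc JC]
2. ∠JGU = 79°  [△JGU]
3. ∠UGZ = 101°  [linear pair at G on JZ]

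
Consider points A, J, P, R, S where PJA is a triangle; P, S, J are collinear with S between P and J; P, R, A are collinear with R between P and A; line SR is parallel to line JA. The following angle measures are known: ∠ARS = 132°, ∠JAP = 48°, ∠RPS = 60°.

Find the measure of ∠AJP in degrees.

1. ∠PRS = 48°  [linear pair at R on PA]
2. ∠PSR = 72°  [△PSR]
3. ∠AJP = 72°  [SR∥JA, corresponding at S]

∠AJP = 72°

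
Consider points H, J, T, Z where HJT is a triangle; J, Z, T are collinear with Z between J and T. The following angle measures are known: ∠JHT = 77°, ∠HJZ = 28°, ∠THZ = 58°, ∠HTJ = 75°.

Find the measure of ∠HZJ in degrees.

1. ∠HTZ = 75°  [Z on ray TJ]
2. ∠HZT = 47°  [△HZT]
3. ∠HZJ = 133°  [linear pair at Z on JT]

∠HZJ = 133°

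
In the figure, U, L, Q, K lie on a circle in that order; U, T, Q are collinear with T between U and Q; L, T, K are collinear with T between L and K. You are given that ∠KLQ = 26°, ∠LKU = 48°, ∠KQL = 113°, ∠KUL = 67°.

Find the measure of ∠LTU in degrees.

∠LTU = 74°

1. ∠LKQ = 41°  [△LQK]
2. ∠KLU = 65°  [△ULK]
3. ∠LUQ = 41°  [same arc LQ]
4. ∠LTU = 74°  [△UTL]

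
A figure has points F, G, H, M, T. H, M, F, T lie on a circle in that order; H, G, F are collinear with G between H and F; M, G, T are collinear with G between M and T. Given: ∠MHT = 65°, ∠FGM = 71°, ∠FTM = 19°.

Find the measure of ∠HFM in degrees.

∠HFM = 63°

1. ∠MFT = 115°  [cyclic HMFT, opposite ∠H+∠F]
2. ∠FMT = 46°  [△MFT]
3. ∠HFM = 63°  [△MGF]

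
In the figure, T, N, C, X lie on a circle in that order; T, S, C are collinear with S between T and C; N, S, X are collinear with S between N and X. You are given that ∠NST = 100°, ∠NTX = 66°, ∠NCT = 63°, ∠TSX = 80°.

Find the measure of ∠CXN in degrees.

∠CXN = 29°

1. ∠CSN = 80°  [linear pair at S on TC]
2. ∠NCX = 114°  [cyclic TNCX, opposite ∠T+∠C]
3. ∠CNX = 37°  [△NSC]
4. ∠CXN = 29°  [△NCX]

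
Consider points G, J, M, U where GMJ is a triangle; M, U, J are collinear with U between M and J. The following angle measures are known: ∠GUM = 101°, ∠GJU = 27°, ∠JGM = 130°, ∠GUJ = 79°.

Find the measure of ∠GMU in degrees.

∠GMU = 23°

1. ∠GJM = 27°  [U on ray JM]
2. ∠GMJ = 23°  [△GMJ]
3. ∠GMU = 23°  [U on ray MJ]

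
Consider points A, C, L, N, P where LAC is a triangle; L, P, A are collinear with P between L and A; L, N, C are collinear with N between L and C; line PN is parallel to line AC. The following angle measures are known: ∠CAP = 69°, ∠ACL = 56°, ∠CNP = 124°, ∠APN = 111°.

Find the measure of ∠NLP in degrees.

1. ∠CAL = 69°  [P on ray AL]
2. ∠ALC = 55°  [△LAC]
3. ∠NLP = 55°  [P on LA, N on LC]

∠NLP = 55°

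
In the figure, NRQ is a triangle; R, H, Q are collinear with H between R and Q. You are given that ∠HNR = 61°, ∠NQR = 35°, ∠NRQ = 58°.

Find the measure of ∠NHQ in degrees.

1. ∠HRN = 58°  [H on ray RQ]
2. ∠NHR = 61°  [△NRH]
3. ∠NHQ = 119°  [linear pair at H on RQ]

∠NHQ = 119°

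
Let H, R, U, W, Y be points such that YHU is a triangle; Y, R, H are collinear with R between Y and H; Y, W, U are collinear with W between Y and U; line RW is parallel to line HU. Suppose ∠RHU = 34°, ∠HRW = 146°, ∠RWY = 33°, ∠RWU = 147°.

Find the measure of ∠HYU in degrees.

1. ∠UHY = 34°  [R on ray HY]
2. ∠HUY = 33°  [RW∥HU, corresponding at W]
3. ∠HYU = 113°  [△YHU]

∠HYU = 113°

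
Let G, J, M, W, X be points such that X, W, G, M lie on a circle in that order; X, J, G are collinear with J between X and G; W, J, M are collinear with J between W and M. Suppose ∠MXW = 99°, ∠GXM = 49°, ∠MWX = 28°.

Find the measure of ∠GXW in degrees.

∠GXW = 50°

1. ∠MGW = 81°  [cyclic XWGM, opposite ∠X+∠G]
2. ∠GWM = 49°  [same arc GM]
3. ∠GMW = 50°  [△WGM]
4. ∠GXW = 50°  [same arc WG]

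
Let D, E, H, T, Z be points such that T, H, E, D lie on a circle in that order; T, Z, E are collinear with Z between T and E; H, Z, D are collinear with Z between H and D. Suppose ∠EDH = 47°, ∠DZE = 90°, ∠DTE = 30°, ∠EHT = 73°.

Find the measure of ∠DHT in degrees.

∠DHT = 43°

1. ∠ETH = 47°  [same arc HE]
2. ∠HZT = 90°  [vertical angles at Z]
3. ∠DHT = 43°  [△TZH]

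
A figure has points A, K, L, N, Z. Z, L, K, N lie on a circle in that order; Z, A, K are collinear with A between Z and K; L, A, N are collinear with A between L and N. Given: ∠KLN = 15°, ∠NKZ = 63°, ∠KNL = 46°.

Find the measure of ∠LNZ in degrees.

1. ∠LKN = 119°  [△LKN]
2. ∠NLZ = 63°  [same arc ZN]
3. ∠LZN = 61°  [cyclic ZLKN, opposite ∠Z+∠K]
4. ∠LNZ = 56°  [△ZLN]

∠LNZ = 56°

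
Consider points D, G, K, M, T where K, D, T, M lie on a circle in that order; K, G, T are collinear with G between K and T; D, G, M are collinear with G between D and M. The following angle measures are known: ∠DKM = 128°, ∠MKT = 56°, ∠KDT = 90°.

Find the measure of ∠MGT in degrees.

∠MGT = 74°

1. ∠DTM = 52°  [cyclic KDTM, opposite ∠K+∠T]
2. ∠MDT = 56°  [same arc TM]
3. ∠KMT = 90°  [cyclic KDTM, opposite ∠D+∠M]
4. ∠DMT = 72°  [△DTM]
5. ∠KTM = 34°  [△KTM]
6. ∠MGT = 74°  [△TGM]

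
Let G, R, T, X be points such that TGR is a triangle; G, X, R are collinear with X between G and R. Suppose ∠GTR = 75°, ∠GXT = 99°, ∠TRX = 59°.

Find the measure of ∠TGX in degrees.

1. ∠GRT = 59°  [X on ray RG]
2. ∠RGT = 46°  [△TGR]
3. ∠TGX = 46°  [X on ray GR]

∠TGX = 46°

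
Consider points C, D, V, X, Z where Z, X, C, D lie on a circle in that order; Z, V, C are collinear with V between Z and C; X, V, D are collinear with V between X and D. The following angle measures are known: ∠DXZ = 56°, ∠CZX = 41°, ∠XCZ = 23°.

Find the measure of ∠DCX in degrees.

1. ∠XDZ = 23°  [same arc ZX]
2. ∠DZX = 101°  [△ZXD]
3. ∠DCX = 79°  [cyclic ZXCD, opposite ∠Z+∠C]

∠DCX = 79°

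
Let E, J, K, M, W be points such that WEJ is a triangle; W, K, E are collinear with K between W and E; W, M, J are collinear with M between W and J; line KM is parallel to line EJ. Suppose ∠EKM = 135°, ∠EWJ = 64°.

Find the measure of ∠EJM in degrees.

∠EJM = 71°

1. ∠MKW = 45°  [linear pair at K on WE]
2. ∠KWM = 64°  [K on WE, M on WJ]
3. ∠KMW = 71°  [△WKM]
4. ∠JMK = 109°  [linear pair at M on WJ]
5. ∠EJM = 71°  [KM∥EJ, co-interior at J–M]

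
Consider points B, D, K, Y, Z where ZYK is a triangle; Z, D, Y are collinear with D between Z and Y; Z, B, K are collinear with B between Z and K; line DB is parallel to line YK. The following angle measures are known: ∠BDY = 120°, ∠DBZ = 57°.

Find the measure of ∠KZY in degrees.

1. ∠BDZ = 60°  [linear pair at D on ZY]
2. ∠BZD = 63°  [△ZDB]
3. ∠KZY = 63°  [D on ZY, B on ZK]

∠KZY = 63°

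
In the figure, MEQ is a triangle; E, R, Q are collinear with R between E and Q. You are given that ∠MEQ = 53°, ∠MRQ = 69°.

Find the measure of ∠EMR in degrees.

∠EMR = 16°

1. ∠MER = 53°  [R on ray EQ]
2. ∠ERM = 111°  [linear pair at R on EQ]
3. ∠EMR = 16°  [△MER]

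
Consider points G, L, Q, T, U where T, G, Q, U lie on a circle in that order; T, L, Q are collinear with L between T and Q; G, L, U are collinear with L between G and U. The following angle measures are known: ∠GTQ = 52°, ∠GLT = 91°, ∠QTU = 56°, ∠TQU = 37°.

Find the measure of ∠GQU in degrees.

∠GQU = 72°

1. ∠GUQ = 52°  [same arc GQ]
2. ∠QGU = 56°  [same arc QU]
3. ∠GQU = 72°  [△GQU]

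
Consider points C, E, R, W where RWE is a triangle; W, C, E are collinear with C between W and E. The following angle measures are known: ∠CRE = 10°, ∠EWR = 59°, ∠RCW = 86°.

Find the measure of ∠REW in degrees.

1. ∠ECR = 94°  [linear pair at C on WE]
2. ∠CER = 76°  [△RCE]
3. ∠REW = 76°  [C on ray EW]

∠REW = 76°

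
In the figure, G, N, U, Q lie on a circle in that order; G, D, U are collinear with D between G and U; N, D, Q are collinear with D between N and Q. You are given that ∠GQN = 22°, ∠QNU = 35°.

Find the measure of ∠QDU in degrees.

∠QDU = 57°

1. ∠QGU = 35°  [same arc UQ]
2. ∠GDQ = 123°  [△GDQ]
3. ∠QDU = 57°  [linear pair at D on GU]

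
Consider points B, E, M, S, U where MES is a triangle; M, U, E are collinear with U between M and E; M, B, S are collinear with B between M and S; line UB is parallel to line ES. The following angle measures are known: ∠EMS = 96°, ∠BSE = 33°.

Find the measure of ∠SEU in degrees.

1. ∠ESM = 33°  [B on ray SM]
2. ∠MES = 51°  [△MES]
3. ∠SEU = 51°  [U on ray EM]

∠SEU = 51°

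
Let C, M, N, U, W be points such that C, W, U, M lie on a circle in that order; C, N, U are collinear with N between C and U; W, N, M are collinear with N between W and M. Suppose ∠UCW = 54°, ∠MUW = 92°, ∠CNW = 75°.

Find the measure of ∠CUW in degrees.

1. ∠UMW = 54°  [same arc WU]
2. ∠MWU = 34°  [△WUM]
3. ∠UNW = 105°  [linear pair at N on CU]
4. ∠CUW = 41°  [△WNU]

∠CUW = 41°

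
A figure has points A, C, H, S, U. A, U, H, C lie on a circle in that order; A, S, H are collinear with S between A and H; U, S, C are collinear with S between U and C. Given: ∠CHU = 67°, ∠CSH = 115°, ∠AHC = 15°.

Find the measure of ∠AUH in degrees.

1. ∠CAU = 113°  [cyclic AUHC, opposite ∠A+∠H]
2. ∠ASU = 115°  [vertical angles at S]
3. ∠AUC = 15°  [same arc AC]
4. ∠ACU = 52°  [△AUC]
5. ∠HAU = 50°  [△ASU]
6. ∠AHU = 52°  [same arc AU]
7. ∠AUH = 78°  [△AUH]

∠AUH = 78°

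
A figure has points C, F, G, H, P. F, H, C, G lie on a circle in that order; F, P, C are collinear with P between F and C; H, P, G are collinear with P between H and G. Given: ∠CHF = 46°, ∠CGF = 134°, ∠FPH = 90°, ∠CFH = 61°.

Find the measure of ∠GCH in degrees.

1. ∠FCH = 73°  [△FHC]
2. ∠CPH = 90°  [linear pair at P on FC]
3. ∠CGH = 61°  [same arc HC]
4. ∠CHG = 17°  [△HPC]
5. ∠GCH = 102°  [△HCG]

∠GCH = 102°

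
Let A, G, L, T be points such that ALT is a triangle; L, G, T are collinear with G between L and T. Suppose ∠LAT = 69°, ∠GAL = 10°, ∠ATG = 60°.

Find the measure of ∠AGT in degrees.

∠AGT = 61°

1. ∠ATL = 60°  [G on ray TL]
2. ∠ALT = 51°  [△ALT]
3. ∠ALG = 51°  [G on ray LT]
4. ∠AGL = 119°  [△ALG]
5. ∠AGT = 61°  [linear pair at G on LT]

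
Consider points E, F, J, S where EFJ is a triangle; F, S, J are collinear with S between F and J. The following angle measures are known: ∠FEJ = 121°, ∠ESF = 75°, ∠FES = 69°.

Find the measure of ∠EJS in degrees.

∠EJS = 23°

1. ∠EFS = 36°  [△EFS]
2. ∠EFJ = 36°  [S on ray FJ]
3. ∠EJF = 23°  [△EFJ]
4. ∠EJS = 23°  [S on ray JF]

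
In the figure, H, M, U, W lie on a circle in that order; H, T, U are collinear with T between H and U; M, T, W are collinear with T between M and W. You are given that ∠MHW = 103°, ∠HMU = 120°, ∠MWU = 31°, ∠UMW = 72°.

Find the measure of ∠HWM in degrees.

1. ∠MHU = 31°  [same arc MU]
2. ∠HUM = 29°  [△HMU]
3. ∠HWM = 29°  [same arc HM]

∠HWM = 29°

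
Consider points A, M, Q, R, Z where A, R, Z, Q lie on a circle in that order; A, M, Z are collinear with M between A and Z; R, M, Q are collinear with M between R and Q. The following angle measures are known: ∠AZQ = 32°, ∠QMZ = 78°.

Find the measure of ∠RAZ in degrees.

1. ∠ARQ = 32°  [same arc AQ]
2. ∠AMR = 78°  [vertical angles at M]
3. ∠RAZ = 70°  [△AMR]

∠RAZ = 70°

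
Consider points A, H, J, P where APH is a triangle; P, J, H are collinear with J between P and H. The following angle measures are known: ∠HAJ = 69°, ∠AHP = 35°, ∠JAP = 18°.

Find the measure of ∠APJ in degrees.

∠APJ = 58°

1. ∠AHJ = 35°  [J on ray HP]
2. ∠AJH = 76°  [△AJH]
3. ∠AJP = 104°  [linear pair at J on PH]
4. ∠APJ = 58°  [△APJ]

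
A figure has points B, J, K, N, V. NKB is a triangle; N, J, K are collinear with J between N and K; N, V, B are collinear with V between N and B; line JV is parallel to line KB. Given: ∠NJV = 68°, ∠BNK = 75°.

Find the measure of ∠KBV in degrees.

1. ∠BKN = 68°  [JV∥KB, corresponding at J]
2. ∠KBN = 37°  [△NKB]
3. ∠KBV = 37°  [V on ray BN]

∠KBV = 37°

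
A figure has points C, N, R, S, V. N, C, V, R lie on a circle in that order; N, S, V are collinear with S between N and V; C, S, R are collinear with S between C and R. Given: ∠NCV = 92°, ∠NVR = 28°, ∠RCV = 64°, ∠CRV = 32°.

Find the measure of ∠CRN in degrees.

1. ∠NRV = 88°  [cyclic NCVR, opposite ∠C+∠R]
2. ∠RNV = 64°  [△NVR]
3. ∠RSV = 120°  [△VSR]
4. ∠NSR = 60°  [linear pair at S on NV]
5. ∠CRN = 56°  [△NSR]

∠CRN = 56°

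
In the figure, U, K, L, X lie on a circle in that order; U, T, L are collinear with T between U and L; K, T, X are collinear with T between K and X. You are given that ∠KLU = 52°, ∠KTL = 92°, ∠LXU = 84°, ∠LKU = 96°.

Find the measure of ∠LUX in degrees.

1. ∠KXU = 52°  [same arc UK]
2. ∠UTX = 92°  [vertical angles at T]
3. ∠LUX = 36°  [△UTX]

∠LUX = 36°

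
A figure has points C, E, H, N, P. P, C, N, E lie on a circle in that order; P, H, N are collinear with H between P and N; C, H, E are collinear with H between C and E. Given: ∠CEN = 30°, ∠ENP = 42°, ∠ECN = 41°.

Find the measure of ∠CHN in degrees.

1. ∠CPN = 30°  [same arc CN]
2. ∠ECP = 42°  [same arc PE]
3. ∠CHP = 108°  [△PHC]
4. ∠CHN = 72°  [linear pair at H on PN]

∠CHN = 72°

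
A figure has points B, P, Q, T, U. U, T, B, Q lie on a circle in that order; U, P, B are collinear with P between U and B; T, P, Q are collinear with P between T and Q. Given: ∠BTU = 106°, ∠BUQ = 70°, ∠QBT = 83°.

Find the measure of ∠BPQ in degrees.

1. ∠BQU = 74°  [cyclic UTBQ, opposite ∠T+∠Q]
2. ∠BTQ = 70°  [same arc BQ]
3. ∠QBU = 36°  [△UBQ]
4. ∠BQT = 27°  [△TBQ]
5. ∠BPQ = 117°  [△BPQ]

∠BPQ = 117°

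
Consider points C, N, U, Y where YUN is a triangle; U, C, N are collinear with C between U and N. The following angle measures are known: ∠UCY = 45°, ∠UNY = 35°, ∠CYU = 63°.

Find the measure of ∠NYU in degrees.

∠NYU = 73°

1. ∠CUY = 72°  [△YUC]
2. ∠NUY = 72°  [C on ray UN]
3. ∠NYU = 73°  [△YUN]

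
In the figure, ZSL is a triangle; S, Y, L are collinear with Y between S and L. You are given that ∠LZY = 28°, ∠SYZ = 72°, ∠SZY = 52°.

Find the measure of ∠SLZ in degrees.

∠SLZ = 44°

1. ∠LYZ = 108°  [linear pair at Y on SL]
2. ∠YLZ = 44°  [△ZYL]
3. ∠SLZ = 44°  [Y on ray LS]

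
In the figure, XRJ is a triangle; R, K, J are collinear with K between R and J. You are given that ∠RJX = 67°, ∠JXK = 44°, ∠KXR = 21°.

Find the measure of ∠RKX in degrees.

1. ∠KJX = 67°  [K on ray JR]
2. ∠JKX = 69°  [△XKJ]
3. ∠RKX = 111°  [linear pair at K on RJ]

∠RKX = 111°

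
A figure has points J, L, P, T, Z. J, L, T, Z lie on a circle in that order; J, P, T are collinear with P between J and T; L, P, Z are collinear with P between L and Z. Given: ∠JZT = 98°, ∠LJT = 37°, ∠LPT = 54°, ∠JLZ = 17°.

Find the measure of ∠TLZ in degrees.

1. ∠JLT = 82°  [cyclic JLTZ, opposite ∠L+∠Z]
2. ∠JTL = 61°  [△JLT]
3. ∠TLZ = 65°  [△LPT]

∠TLZ = 65°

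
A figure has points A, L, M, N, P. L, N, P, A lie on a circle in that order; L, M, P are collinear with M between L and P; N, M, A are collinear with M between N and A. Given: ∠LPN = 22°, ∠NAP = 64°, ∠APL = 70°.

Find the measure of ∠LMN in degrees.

1. ∠NLP = 64°  [same arc NP]
2. ∠ANL = 70°  [same arc LA]
3. ∠LMN = 46°  [△LMN]

∠LMN = 46°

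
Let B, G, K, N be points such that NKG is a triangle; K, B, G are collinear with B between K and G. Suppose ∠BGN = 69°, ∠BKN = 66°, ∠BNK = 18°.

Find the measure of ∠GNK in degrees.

1. ∠KGN = 69°  [B on ray GK]
2. ∠GKN = 66°  [B on ray KG]
3. ∠GNK = 45°  [△NKG]

∠GNK = 45°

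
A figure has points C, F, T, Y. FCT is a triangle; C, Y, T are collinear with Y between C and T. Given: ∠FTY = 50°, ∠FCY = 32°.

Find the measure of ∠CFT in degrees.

∠CFT = 98°

1. ∠CTF = 50°  [Y on ray TC]
2. ∠FCT = 32°  [Y on ray CT]
3. ∠CFT = 98°  [△FCT]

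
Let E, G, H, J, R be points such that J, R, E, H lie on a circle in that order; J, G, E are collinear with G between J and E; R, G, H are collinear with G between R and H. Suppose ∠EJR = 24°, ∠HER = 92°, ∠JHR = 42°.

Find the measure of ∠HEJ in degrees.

1. ∠HJR = 88°  [cyclic JREH, opposite ∠J+∠E]
2. ∠HRJ = 50°  [△JRH]
3. ∠HEJ = 50°  [same arc JH]

∠HEJ = 50°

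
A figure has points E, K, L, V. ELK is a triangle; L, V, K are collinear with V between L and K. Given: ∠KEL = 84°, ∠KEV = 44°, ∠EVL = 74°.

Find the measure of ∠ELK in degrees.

1. ∠EVK = 106°  [linear pair at V on LK]
2. ∠EKV = 30°  [△EVK]
3. ∠EKL = 30°  [V on ray KL]
4. ∠ELK = 66°  [△ELK]

∠ELK = 66°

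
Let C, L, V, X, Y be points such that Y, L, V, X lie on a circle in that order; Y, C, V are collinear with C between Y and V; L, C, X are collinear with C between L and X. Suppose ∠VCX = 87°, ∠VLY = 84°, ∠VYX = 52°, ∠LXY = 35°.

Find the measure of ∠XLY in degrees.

1. ∠VXY = 96°  [cyclic YLVX, opposite ∠L+∠X]
2. ∠XVY = 32°  [△YVX]
3. ∠XLY = 32°  [same arc YX]

∠XLY = 32°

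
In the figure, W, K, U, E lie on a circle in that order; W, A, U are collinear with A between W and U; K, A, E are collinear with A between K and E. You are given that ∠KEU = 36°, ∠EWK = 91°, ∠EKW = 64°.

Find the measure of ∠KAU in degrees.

∠KAU = 100°

1. ∠KWU = 36°  [same arc KU]
2. ∠KAW = 80°  [△WAK]
3. ∠KAU = 100°  [linear pair at A on WU]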